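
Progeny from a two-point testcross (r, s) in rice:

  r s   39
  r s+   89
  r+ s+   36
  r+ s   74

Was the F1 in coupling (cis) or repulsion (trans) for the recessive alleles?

The two most frequent classes are r+ s (74) and r s+ (89); these are the parental (non-recombinant) types.
So the F1 carried r+ s on one chromosome and r s+ on the other — the recessive alleles are on opposite chromosomes (trans / repulsion).

trans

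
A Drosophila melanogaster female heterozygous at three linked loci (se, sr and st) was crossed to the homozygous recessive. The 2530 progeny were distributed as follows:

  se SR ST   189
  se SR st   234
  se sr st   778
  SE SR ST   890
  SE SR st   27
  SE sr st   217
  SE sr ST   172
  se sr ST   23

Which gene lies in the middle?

st

The two most frequent reciprocal classes, SE SR ST and se sr st, are the parental types, so the F1 was SE SR ST / se sr st.
The two rarest classes, SE SR st and se sr ST, are the double crossovers. Comparing them with the parentals, only the st allele has switched, so st is the middle locus and the order is se – st – sr.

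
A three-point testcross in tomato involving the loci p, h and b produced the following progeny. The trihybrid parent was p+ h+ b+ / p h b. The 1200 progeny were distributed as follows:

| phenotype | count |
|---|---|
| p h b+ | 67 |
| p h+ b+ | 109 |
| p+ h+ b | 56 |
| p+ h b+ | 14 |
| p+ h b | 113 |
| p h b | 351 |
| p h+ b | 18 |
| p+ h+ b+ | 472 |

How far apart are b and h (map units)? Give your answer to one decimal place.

12.9 map units

The two rarest classes, p+ h b+ and p h+ b, are the double crossovers. Comparing them with the parentals, only the h allele has switched, so h is the middle locus and the order is b – h – p.
Crossovers in the b–h interval produce the single-crossover classes p+ h+ b and p h b+ (56 + 67 = 123) plus the double crossovers (32).
RF(b–h) = (123 + 32) / 1200 = 155/1200 = 0.1292 → 12.9 map units.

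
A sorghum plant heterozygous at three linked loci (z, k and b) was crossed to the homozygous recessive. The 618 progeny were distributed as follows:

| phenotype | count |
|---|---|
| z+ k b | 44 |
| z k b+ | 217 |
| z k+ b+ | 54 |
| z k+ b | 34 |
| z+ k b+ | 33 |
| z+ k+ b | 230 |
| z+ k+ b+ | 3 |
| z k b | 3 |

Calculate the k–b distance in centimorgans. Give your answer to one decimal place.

16.8 centimorgans

The two most frequent reciprocal classes, z+ k+ b and z k b+, are the parental types, so the F1 was z+ k+ b / z k b+.
The two rarest classes, z+ k+ b+ and z k b, are the double crossovers. Comparing them with the parentals, only the b allele has switched, so b is the middle locus and the order is k – b – z.
Crossovers in the k–b interval produce the single-crossover classes z+ k b and z k+ b+ (44 + 54 = 98) plus the double crossovers (6).
RF(k–b) = (98 + 6) / 618 = 104/618 = 0.1683 → 16.8 centimorgans.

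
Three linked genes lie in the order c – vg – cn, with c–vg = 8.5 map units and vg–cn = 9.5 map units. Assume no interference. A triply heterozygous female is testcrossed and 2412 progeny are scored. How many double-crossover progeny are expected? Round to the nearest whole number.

19

Map distances give recombination frequencies of 0.085 and 0.095 for the two intervals.
With no interference, expected double-crossover frequency = 0.085 × 0.095 = 0.00808.
Expected number = 0.00808 × 2412 = 19.48 ≈ 19.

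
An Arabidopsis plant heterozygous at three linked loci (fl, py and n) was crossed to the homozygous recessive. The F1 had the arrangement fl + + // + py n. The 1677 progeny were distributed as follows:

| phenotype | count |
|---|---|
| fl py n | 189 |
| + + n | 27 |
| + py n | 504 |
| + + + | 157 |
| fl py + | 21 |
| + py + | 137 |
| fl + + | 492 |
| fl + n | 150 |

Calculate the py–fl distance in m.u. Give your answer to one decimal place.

23.5 m.u.

The two rarest classes, fl py + and + + n, are the double crossovers. Comparing them with the parentals, only the py allele has switched, so py is the middle locus and the order is n – py – fl.
Crossovers in the py–fl interval produce the single-crossover classes + + + and fl py n (157 + 189 = 346) plus the double crossovers (48).
RF(py–fl) = (346 + 48) / 1677 = 394/1677 = 0.2349 → 23.5 m.u.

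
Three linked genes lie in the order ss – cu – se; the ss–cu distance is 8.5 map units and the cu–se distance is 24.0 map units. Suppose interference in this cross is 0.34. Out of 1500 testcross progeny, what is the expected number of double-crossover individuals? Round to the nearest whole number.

Map distances give recombination frequencies of 0.085 and 0.240 for the two intervals.
With interference 0.34 (so coincidence = 0.66), expected double-crossover frequency = 0.085 × 0.240 × 0.66 = 0.01346.
Expected number = 0.01346 × 1500 = 20.20 ≈ 20.

20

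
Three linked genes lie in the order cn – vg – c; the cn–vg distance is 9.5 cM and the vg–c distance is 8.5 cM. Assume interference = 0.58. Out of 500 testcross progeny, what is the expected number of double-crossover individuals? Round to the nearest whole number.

Map distances give recombination frequencies of 0.095 and 0.085 for the two intervals.
With interference 0.58 (so coincidence = 0.42), expected double-crossover frequency = 0.095 × 0.085 × 0.42 = 0.00339.
Expected number = 0.00339 × 500 = 1.70 ≈ 2.

2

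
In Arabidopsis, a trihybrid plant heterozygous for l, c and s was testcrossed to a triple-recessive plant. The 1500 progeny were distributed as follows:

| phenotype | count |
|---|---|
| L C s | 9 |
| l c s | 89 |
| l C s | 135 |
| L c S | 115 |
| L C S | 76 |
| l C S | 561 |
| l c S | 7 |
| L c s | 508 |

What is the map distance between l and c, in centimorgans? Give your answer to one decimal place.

The two most frequent reciprocal classes, L c s and l C S, are the parental types, so the F1 was L c s / l C S.
The two rarest classes, L C s and l c S, are the double crossovers. Comparing them with the parentals, only the c allele has switched, so c is the middle locus and the order is l – c – s.
Crossovers in the l–c interval produce the single-crossover classes l c s and L C S (89 + 76 = 165) plus the double crossovers (16).
RF(l–c) = (165 + 16) / 1500 = 181/1500 = 0.1207 → 12.1 centimorgans.

12.1 centimorgans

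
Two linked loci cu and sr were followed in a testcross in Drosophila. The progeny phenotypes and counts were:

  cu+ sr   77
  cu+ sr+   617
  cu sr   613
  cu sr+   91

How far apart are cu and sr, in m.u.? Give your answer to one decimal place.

12.0 m.u.

The two most frequent classes, cu+ sr+ (617) and cu sr (613), are the parental types, so the F1 was cu+ sr+ / cu sr.
The recombinant classes are cu+ sr and cu sr+: 77 + 91 = 168.
Recombination frequency = 168/1398 = 0.1202 ≈ 12.0%, i.e. 12.0 m.u.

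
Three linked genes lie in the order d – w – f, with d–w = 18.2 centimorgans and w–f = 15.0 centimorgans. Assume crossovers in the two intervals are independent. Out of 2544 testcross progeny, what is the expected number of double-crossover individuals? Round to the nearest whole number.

Map distances give recombination frequencies of 0.182 and 0.150 for the two intervals.
With no interference, expected double-crossover frequency = 0.182 × 0.150 = 0.02730.
Expected number = 0.02730 × 2544 = 69.45 ≈ 69.

69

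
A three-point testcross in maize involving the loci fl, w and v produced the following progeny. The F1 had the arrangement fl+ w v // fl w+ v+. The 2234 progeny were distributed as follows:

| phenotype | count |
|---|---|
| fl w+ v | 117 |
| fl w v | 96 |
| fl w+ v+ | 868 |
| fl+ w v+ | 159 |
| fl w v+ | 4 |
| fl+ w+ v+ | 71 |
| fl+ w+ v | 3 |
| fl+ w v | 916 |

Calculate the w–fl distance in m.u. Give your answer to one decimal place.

7.8 m.u.

The two rarest classes, fl+ w+ v and fl w v+, are the double crossovers. Comparing them with the parentals, only the w allele has switched, so w is the middle locus and the order is v – w – fl.
Crossovers in the w–fl interval produce the single-crossover classes fl w v and fl+ w+ v+ (96 + 71 = 167) plus the double crossovers (7).
RF(w–fl) = (167 + 7) / 2234 = 174/2234 = 0.0779 → 7.8 m.u.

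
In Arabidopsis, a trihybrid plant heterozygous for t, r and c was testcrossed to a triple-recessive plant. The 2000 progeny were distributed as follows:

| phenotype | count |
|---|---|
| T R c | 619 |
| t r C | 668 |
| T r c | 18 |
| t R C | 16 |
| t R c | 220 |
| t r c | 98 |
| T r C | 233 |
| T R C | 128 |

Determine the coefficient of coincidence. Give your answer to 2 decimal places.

The two most frequent reciprocal classes, T R c and t r C, are the parental types, so the F1 was T R c / t r C.
The two rarest classes, T r c and t R C, are the double crossovers. Comparing them with the parentals, only the r allele has switched, so r is the middle locus and the order is c – r – t.
c–r: (226 + 34)/2000 = 0.1300; r–t: (453 + 34)/2000 = 0.2435.
Expected DCO frequency = 0.1300 × 0.2435 ≈ 0.03166; observed = 34/2000 ≈ 0.01700.
Coefficient of coincidence = 0.01700/0.03166 ≈ 0.54.

0.54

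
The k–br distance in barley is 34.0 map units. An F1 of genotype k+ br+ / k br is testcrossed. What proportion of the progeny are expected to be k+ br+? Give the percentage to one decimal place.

33.0%

A map distance of 34.0 map units corresponds to a recombination frequency of 0.340.
The F1 is k+ br+ / k br, so k+ br+ is a parental gamete class with expected frequency (1 − r)/2 = 0.660/2 = 0.3300.
That is 0.3300 = 33.0% of the progeny.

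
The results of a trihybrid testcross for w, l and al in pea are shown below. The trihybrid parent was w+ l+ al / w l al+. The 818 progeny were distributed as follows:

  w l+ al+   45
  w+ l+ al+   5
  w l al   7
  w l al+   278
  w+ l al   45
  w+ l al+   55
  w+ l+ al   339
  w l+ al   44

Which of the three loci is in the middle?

al

The two rarest classes, w+ l+ al+ and w l al, are the double crossovers. Comparing them with the parentals, only the al allele has switched, so al is the middle locus and the order is l – al – w.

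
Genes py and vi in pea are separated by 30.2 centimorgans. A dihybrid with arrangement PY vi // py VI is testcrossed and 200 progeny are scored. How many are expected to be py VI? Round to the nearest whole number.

A map distance of 30.2 centimorgans corresponds to a recombination frequency of 0.302.
The F1 is PY vi / py VI, so py VI is a parental gamete class with expected frequency (1 − r)/2 = 0.698/2 = 0.3490.
Expected number = 0.3490 × 200 = 69.80 ≈ 70.

70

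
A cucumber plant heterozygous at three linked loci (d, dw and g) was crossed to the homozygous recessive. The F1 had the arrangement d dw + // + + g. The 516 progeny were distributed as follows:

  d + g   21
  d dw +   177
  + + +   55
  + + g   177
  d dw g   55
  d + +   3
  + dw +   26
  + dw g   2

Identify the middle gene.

The two rarest classes, d + + and + dw g, are the double crossovers. Comparing them with the parentals, only the dw allele has switched, so dw is the middle locus and the order is d – dw – g.

dw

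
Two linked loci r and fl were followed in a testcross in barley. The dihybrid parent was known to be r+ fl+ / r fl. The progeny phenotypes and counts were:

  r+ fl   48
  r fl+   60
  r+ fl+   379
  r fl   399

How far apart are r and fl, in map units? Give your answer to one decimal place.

The recombinant classes are r+ fl and r fl+: 48 + 60 = 108.
Recombination frequency = 108/886 = 0.1219 ≈ 12.2%, i.e. 12.2 map units.

12.2 map units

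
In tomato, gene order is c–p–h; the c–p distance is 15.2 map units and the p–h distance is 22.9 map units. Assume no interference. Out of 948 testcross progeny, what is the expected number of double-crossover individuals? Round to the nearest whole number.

Map distances give recombination frequencies of 0.152 and 0.229 for the two intervals.
With no interference, expected double-crossover frequency = 0.152 × 0.229 = 0.03481.
Expected number = 0.03481 × 948 = 33.00 ≈ 33.

33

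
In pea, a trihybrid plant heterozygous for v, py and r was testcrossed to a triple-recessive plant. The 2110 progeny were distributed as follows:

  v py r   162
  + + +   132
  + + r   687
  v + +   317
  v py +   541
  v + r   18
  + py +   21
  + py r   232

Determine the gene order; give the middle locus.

v

The two most frequent reciprocal classes, + + r and v py +, are the parental types, so the F1 was + + r / v py +.
The two rarest classes, v + r and + py +, are the double crossovers. Comparing them with the parentals, only the v allele has switched, so v is the middle locus and the order is r – v – py.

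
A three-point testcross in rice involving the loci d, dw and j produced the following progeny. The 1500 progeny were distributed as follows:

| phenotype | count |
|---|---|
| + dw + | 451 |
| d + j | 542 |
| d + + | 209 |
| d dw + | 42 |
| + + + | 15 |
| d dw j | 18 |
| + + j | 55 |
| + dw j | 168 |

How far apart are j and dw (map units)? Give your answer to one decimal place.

The two most frequent reciprocal classes, + dw + and d + j, are the parental types, so the F1 was + dw + / d + j.
The two rarest classes, + + + and d dw j, are the double crossovers. Comparing them with the parentals, only the dw allele has switched, so dw is the middle locus and the order is j – dw – d.
Crossovers in the j–dw interval produce the single-crossover classes + dw j and d + + (168 + 209 = 377) plus the double crossovers (33).
RF(j–dw) = (377 + 33) / 1500 = 410/1500 = 0.2733 → 27.3 map units.

27.3 map units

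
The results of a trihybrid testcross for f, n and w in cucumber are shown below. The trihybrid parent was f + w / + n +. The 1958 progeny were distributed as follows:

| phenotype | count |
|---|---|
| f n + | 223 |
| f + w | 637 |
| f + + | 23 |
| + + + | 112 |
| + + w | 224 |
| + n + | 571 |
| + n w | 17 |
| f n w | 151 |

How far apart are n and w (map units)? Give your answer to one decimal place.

The two rarest classes, f + + and + n w, are the double crossovers. Comparing them with the parentals, only the w allele has switched, so w is the middle locus and the order is n – w – f.
Crossovers in the n–w interval produce the single-crossover classes f n w and + + + (151 + 112 = 263) plus the double crossovers (40).
RF(n–w) = (263 + 40) / 1958 = 303/1958 = 0.1547 → 15.5 map units.

15.5 map units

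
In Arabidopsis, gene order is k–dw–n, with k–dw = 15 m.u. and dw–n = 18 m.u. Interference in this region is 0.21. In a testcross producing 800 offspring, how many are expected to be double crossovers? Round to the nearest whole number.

17

Map distances give recombination frequencies of 0.150 and 0.180 for the two intervals.
With interference 0.21 (so coincidence = 0.79), expected double-crossover frequency = 0.150 × 0.180 × 0.79 = 0.02133.
Expected number = 0.02133 × 800 = 17.06 ≈ 17.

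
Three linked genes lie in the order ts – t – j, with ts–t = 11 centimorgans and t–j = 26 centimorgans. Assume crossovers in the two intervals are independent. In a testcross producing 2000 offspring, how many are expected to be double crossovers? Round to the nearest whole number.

Map distances give recombination frequencies of 0.110 and 0.260 for the two intervals.
With no interference, expected double-crossover frequency = 0.110 × 0.260 = 0.02860.
Expected number = 0.02860 × 2000 = 57.20 ≈ 57.

57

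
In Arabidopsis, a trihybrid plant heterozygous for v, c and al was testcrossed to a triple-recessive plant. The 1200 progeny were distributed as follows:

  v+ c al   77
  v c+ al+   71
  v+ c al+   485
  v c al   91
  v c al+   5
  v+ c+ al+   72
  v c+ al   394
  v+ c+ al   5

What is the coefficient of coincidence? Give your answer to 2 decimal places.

The two most frequent reciprocal classes, v c+ al and v+ c al+, are the parental types, so the F1 was v c+ al / v+ c al+.
The two rarest classes, v+ c+ al and v c al+, are the double crossovers. Comparing them with the parentals, only the v allele has switched, so v is the middle locus and the order is al – v – c.
al–v: (148 + 10)/1200 = 0.1317; v–c: (163 + 10)/1200 = 0.1442.
Expected DCO frequency = 0.1317 × 0.1442 ≈ 0.01899; observed = 10/1200 ≈ 0.00833.
Coefficient of coincidence = 0.00833/0.01899 ≈ 0.44.

0.44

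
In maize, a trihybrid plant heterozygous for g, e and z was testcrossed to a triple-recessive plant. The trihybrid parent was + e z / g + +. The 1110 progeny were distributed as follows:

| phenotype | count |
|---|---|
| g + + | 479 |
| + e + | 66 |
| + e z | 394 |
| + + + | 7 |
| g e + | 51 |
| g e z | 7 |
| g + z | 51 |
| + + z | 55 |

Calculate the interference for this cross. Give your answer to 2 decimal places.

0.01

The two rarest classes, g e z and + + +, are the double crossovers. Comparing them with the parentals, only the g allele has switched, so g is the middle locus and the order is e – g – z.
e–g: (106 + 14)/1110 = 0.1081; g–z: (117 + 14)/1110 = 0.1180.
Expected DCO frequency = 0.1081 × 0.1180 ≈ 0.01276; observed = 14/1110 ≈ 0.01261.
Coefficient of coincidence = 0.01261/0.01276 ≈ 0.99; interference = 1 − 0.99 = 0.01.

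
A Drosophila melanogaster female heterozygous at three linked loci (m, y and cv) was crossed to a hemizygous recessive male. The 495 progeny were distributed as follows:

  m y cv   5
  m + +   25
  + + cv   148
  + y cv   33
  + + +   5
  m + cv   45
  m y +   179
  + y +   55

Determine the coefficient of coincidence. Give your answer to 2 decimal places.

The two most frequent reciprocal classes, m y + and + + cv, are the parental types, so the F1 was m y + / + + cv.
The two rarest classes, m y cv and + + +, are the double crossovers. Comparing them with the parentals, only the cv allele has switched, so cv is the middle locus and the order is y – cv – m.
y–cv: (58 + 10)/495 = 0.1374; cv–m: (100 + 10)/495 = 0.2222.
Expected DCO frequency = 0.1374 × 0.2222 ≈ 0.03053; observed = 10/495 ≈ 0.02020.
Coefficient of coincidence = 0.02020/0.03053 ≈ 0.66.

0.66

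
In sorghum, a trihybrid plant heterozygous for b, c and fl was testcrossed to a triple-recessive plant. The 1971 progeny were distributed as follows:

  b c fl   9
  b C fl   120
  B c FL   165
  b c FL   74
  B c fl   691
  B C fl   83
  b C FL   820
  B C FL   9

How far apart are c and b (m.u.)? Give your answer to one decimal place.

8.9 m.u.

The two most frequent reciprocal classes, B c fl and b C FL, are the parental types, so the F1 was B c fl / b C FL.
The two rarest classes, b c fl and B C FL, are the double crossovers. Comparing them with the parentals, only the b allele has switched, so b is the middle locus and the order is fl – b – c.
Crossovers in the b–c interval produce the single-crossover classes B C fl and b c FL (83 + 74 = 157) plus the double crossovers (18).
RF(b–c) = (157 + 18) / 1971 = 175/1971 = 0.0888 → 8.9 m.u.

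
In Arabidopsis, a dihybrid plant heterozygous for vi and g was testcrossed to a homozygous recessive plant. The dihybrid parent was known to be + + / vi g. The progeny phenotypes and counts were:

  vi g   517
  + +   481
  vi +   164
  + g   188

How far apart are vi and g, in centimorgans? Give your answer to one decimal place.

26.1 centimorgans

The recombinant classes are + g and vi +: 188 + 164 = 352.
Recombination frequency = 352/1350 = 0.2607 ≈ 26.1%, i.e. 26.1 centimorgans.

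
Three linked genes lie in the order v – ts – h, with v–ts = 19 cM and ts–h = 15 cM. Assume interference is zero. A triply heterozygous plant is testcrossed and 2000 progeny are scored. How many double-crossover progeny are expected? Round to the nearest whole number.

57

Map distances give recombination frequencies of 0.190 and 0.150 for the two intervals.
With no interference, expected double-crossover frequency = 0.190 × 0.150 = 0.02850.
Expected number = 0.02850 × 2000 = 57.00 ≈ 57.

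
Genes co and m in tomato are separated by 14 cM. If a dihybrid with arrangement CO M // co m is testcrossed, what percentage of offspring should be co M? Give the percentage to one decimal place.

7.0%

A map distance of 14 cM corresponds to a recombination frequency of 0.140.
The F1 is CO M / co m, so co M is a recombinant gamete class with expected frequency r/2 = 0.140/2 = 0.0700.
That is 0.0700 = 7.0% of the progeny.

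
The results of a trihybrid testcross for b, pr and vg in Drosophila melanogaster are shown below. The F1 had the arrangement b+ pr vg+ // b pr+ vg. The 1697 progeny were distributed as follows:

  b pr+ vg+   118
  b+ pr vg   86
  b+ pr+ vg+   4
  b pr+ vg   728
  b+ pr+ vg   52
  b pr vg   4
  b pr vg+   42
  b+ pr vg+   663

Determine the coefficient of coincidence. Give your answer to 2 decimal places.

0.63

The two rarest classes, b+ pr+ vg+ and b pr vg, are the double crossovers. Comparing them with the parentals, only the pr allele has switched, so pr is the middle locus and the order is b – pr – vg.
b–pr: (94 + 8)/1697 = 0.0601; pr–vg: (204 + 8)/1697 = 0.1249.
Expected DCO frequency = 0.0601 × 0.1249 ≈ 0.00751; observed = 8/1697 ≈ 0.00471.
Coefficient of coincidence = 0.00471/0.00751 ≈ 0.63.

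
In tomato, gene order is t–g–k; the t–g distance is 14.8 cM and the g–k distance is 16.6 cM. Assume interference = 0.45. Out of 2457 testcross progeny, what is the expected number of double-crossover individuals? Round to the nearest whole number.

33

Map distances give recombination frequencies of 0.148 and 0.166 for the two intervals.
With interference 0.45 (so coincidence = 0.55), expected double-crossover frequency = 0.148 × 0.166 × 0.55 = 0.01351.
Expected number = 0.01351 × 2457 = 33.20 ≈ 33.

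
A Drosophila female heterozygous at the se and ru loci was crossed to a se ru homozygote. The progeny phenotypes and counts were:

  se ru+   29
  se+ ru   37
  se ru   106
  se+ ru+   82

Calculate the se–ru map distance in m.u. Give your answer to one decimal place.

26.0 m.u.

The two most frequent classes, se+ ru+ (82) and se ru (106), are the parental types, so the F1 was se+ ru+ / se ru.
The recombinant classes are se+ ru and se ru+: 37 + 29 = 66.
Recombination frequency = 66/254 = 0.2598 ≈ 26.0%, i.e. 26.0 m.u.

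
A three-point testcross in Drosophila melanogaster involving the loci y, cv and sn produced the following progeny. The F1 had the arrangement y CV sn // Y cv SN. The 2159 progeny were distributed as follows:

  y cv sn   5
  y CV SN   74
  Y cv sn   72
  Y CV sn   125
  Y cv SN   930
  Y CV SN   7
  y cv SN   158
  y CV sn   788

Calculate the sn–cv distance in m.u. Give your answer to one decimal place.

The two rarest classes, y cv sn and Y CV SN, are the double crossovers. Comparing them with the parentals, only the cv allele has switched, so cv is the middle locus and the order is y – cv – sn.
Crossovers in the cv–sn interval produce the single-crossover classes y CV SN and Y cv sn (74 + 72 = 146) plus the double crossovers (12).
RF(cv–sn) = (146 + 12) / 2159 = 158/2159 = 0.0732 → 7.3 m.u.

7.3 m.u.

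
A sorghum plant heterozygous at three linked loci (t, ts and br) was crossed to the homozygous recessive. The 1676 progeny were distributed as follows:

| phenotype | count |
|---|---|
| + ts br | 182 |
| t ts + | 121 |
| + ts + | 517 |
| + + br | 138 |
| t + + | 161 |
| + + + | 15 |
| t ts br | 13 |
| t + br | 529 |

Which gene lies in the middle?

ts

The two most frequent reciprocal classes, t + br and + ts +, are the parental types, so the F1 was t + br / + ts +.
The two rarest classes, t ts br and + + +, are the double crossovers. Comparing them with the parentals, only the ts allele has switched, so ts is the middle locus and the order is br – ts – t.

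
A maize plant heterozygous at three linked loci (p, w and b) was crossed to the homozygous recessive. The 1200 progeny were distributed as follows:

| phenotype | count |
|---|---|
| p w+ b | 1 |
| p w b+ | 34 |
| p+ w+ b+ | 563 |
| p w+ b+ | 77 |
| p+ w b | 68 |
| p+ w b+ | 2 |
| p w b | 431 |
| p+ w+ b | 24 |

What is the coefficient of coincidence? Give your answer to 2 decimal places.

0.40

The two most frequent reciprocal classes, p w b and p+ w+ b+, are the parental types, so the F1 was p w b / p+ w+ b+.
The two rarest classes, p w+ b and p+ w b+, are the double crossovers. Comparing them with the parentals, only the w allele has switched, so w is the middle locus and the order is p – w – b.
p–w: (145 + 3)/1200 = 0.1233; w–b: (58 + 3)/1200 = 0.0508.
Expected DCO frequency = 0.1233 × 0.0508 ≈ 0.00626; observed = 3/1200 ≈ 0.00250.
Coefficient of coincidence = 0.00250/0.00626 ≈ 0.40.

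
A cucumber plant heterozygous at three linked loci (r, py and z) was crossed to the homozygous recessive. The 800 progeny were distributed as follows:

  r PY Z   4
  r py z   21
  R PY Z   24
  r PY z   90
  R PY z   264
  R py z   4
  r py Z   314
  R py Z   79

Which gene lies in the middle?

The two most frequent reciprocal classes, r py Z and R PY z, are the parental types, so the F1 was r py Z / R PY z.
The two rarest classes, r PY Z and R py z, are the double crossovers. Comparing them with the parentals, only the py allele has switched, so py is the middle locus and the order is r – py – z.

py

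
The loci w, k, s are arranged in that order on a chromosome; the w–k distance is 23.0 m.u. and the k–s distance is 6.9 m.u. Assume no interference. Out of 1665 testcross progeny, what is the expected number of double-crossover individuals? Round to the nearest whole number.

26

Map distances give recombination frequencies of 0.230 and 0.069 for the two intervals.
With no interference, expected double-crossover frequency = 0.230 × 0.069 = 0.01587.
Expected number = 0.01587 × 1665 = 26.42 ≈ 26.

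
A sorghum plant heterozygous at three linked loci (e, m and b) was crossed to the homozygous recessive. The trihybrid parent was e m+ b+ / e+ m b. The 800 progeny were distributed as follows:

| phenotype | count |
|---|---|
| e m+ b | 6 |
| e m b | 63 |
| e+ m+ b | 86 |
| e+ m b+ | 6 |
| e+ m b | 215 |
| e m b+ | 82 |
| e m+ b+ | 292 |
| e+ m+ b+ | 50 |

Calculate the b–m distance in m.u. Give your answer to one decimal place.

22.5 m.u.

The two rarest classes, e m+ b and e+ m b+, are the double crossovers. Comparing them with the parentals, only the b allele has switched, so b is the middle locus and the order is e – b – m.
Crossovers in the b–m interval produce the single-crossover classes e m b+ and e+ m+ b (82 + 86 = 168) plus the double crossovers (12).
RF(b–m) = (168 + 12) / 800 = 180/800 = 0.2250 → 22.5 m.u.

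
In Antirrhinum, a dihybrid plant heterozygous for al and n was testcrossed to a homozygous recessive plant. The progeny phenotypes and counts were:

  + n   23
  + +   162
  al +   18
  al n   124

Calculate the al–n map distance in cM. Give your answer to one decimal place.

The two most frequent classes, + + (162) and al n (124), are the parental types, so the F1 was + + / al n.
The recombinant classes are + n and al +: 23 + 18 = 41.
Recombination frequency = 41/327 = 0.1254 ≈ 12.5%, i.e. 12.5 cM.

12.5 cM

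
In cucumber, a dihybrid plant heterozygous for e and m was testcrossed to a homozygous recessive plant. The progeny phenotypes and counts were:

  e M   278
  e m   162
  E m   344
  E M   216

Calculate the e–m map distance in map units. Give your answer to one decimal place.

37.8 map units

The two most frequent classes, E m (344) and e M (278), are the parental types, so the F1 was E m / e M.
The recombinant classes are E M and e m: 216 + 162 = 378.
Recombination frequency = 378/1000 = 0.3780 ≈ 37.8%, i.e. 37.8 map units.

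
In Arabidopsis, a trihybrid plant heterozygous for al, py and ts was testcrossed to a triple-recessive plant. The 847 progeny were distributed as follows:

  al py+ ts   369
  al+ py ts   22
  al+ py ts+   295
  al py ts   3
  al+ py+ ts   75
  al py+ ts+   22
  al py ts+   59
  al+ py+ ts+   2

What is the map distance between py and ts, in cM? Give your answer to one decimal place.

5.8 cM

The two most frequent reciprocal classes, al+ py ts+ and al py+ ts, are the parental types, so the F1 was al+ py ts+ / al py+ ts.
The two rarest classes, al+ py+ ts+ and al py ts, are the double crossovers. Comparing them with the parentals, only the py allele has switched, so py is the middle locus and the order is ts – py – al.
Crossovers in the ts–py interval produce the single-crossover classes al+ py ts and al py+ ts+ (22 + 22 = 44) plus the double crossovers (5).
RF(ts–py) = (44 + 5) / 847 = 49/847 = 0.0579 → 5.8 cM.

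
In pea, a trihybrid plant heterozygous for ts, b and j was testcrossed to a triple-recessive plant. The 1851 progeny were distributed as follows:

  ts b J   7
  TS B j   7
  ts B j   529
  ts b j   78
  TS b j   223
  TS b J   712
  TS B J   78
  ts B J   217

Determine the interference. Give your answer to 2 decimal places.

0.66

The two most frequent reciprocal classes, ts B j and TS b J, are the parental types, so the F1 was ts B j / TS b J.
The two rarest classes, TS B j and ts b J, are the double crossovers. Comparing them with the parentals, only the ts allele has switched, so ts is the middle locus and the order is j – ts – b.
j–ts: (440 + 14)/1851 = 0.2453; ts–b: (156 + 14)/1851 = 0.0918.
Expected DCO frequency = 0.2453 × 0.0918 ≈ 0.02252; observed = 14/1851 ≈ 0.00756.
Coefficient of coincidence = 0.00756/0.02252 ≈ 0.34; interference = 1 − 0.34 = 0.66.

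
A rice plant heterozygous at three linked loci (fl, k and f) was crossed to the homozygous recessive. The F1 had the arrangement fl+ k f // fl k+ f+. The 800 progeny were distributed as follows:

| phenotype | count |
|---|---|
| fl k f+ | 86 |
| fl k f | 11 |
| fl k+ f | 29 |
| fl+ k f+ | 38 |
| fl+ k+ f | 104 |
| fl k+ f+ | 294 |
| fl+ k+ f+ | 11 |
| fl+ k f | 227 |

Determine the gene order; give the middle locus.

fl

The two rarest classes, fl k f and fl+ k+ f+, are the double crossovers. Comparing them with the parentals, only the fl allele has switched, so fl is the middle locus and the order is k – fl – f.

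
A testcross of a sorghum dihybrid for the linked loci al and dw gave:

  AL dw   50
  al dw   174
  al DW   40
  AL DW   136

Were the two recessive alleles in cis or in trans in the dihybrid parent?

cis

The two most frequent classes are AL DW (136) and al dw (174); these are the parental (non-recombinant) types.
So the F1 carried AL DW on one chromosome and al dw on the other — the recessive alleles are on the same chromosome (cis / coupling).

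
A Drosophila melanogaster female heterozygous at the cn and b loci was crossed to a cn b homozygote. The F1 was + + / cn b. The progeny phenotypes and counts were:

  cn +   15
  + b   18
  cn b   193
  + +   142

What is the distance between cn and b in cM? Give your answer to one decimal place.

9.0 cM

The recombinant classes are + b and cn +: 18 + 15 = 33.
Recombination frequency = 33/368 = 0.0897 ≈ 9.0%, i.e. 9.0 cM.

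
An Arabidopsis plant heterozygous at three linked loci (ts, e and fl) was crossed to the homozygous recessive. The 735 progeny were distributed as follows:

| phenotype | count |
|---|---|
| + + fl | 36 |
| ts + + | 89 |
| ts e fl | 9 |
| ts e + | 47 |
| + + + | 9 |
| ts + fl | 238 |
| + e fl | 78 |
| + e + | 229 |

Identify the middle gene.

e

The two most frequent reciprocal classes, + e + and ts + fl, are the parental types, so the F1 was + e + / ts + fl.
The two rarest classes, + + + and ts e fl, are the double crossovers. Comparing them with the parentals, only the e allele has switched, so e is the middle locus and the order is fl – e – ts.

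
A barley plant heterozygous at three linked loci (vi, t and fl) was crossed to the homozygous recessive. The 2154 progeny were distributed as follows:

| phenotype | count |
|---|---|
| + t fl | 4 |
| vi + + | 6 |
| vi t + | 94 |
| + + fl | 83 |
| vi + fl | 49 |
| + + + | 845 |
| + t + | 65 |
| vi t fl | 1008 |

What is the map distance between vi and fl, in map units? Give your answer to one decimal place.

The two most frequent reciprocal classes, vi t fl and + + +, are the parental types, so the F1 was vi t fl / + + +.
The two rarest classes, + t fl and vi + +, are the double crossovers. Comparing them with the parentals, only the vi allele has switched, so vi is the middle locus and the order is t – vi – fl.
Crossovers in the vi–fl interval produce the single-crossover classes vi t + and + + fl (94 + 83 = 177) plus the double crossovers (10).
RF(vi–fl) = (177 + 10) / 2154 = 187/2154 = 0.0868 → 8.7 map units.

8.7 map units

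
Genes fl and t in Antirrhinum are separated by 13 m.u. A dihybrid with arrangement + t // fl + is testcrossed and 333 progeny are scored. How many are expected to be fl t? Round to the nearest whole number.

A map distance of 13 m.u. corresponds to a recombination frequency of 0.130.
The F1 is + t / fl +, so fl t is a recombinant gamete class with expected frequency r/2 = 0.130/2 = 0.0650.
Expected number = 0.0650 × 333 = 21.64 ≈ 22.

22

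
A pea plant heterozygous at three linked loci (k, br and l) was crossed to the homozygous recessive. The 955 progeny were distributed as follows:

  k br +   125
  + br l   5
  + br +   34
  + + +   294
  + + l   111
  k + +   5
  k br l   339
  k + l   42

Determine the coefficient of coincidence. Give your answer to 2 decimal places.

0.45

The two most frequent reciprocal classes, k br l and + + +, are the parental types, so the F1 was k br l / + + +.
The two rarest classes, + br l and k + +, are the double crossovers. Comparing them with the parentals, only the k allele has switched, so k is the middle locus and the order is br – k – l.
br–k: (76 + 10)/955 = 0.0901; k–l: (236 + 10)/955 = 0.2576.
Expected DCO frequency = 0.0901 × 0.2576 ≈ 0.02321; observed = 10/955 ≈ 0.01047.
Coefficient of coincidence = 0.01047/0.02321 ≈ 0.45.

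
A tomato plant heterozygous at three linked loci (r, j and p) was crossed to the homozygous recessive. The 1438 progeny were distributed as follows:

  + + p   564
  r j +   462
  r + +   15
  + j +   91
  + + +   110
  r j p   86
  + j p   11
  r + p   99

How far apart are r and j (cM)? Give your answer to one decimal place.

The two most frequent reciprocal classes, r j + and + + p, are the parental types, so the F1 was r j + / + + p.
The two rarest classes, r + + and + j p, are the double crossovers. Comparing them with the parentals, only the j allele has switched, so j is the middle locus and the order is r – j – p.
Crossovers in the r–j interval produce the single-crossover classes + j + and r + p (91 + 99 = 190) plus the double crossovers (26).
RF(r–j) = (190 + 26) / 1438 = 216/1438 = 0.1502 → 15.0 cM.

15.0 cM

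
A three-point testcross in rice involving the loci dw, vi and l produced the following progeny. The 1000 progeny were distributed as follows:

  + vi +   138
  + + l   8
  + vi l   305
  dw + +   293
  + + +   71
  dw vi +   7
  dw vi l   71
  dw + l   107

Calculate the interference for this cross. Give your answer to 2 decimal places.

0.63

The two most frequent reciprocal classes, dw + + and + vi l, are the parental types, so the F1 was dw + + / + vi l.
The two rarest classes, dw vi + and + + l, are the double crossovers. Comparing them with the parentals, only the vi allele has switched, so vi is the middle locus and the order is dw – vi – l.
dw–vi: (142 + 15)/1000 = 0.1570; vi–l: (245 + 15)/1000 = 0.2600.
Expected DCO frequency = 0.1570 × 0.2600 ≈ 0.04082; observed = 15/1000 ≈ 0.01500.
Coefficient of coincidence = 0.01500/0.04082 ≈ 0.37; interference = 1 − 0.37 = 0.63.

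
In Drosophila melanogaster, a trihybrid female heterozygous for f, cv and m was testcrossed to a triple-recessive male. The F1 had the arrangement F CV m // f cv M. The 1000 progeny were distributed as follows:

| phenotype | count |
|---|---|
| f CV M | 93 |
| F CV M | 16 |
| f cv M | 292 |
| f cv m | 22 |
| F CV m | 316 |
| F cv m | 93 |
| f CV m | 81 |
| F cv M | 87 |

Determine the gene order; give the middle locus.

The two rarest classes, F CV M and f cv m, are the double crossovers. Comparing them with the parentals, only the m allele has switched, so m is the middle locus and the order is cv – m – f.

m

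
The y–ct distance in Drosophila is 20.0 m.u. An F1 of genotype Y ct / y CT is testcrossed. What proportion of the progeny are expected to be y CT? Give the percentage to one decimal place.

40.0%

A map distance of 20.0 m.u. corresponds to a recombination frequency of 0.200.
The F1 is Y ct / y CT, so y CT is a parental gamete class with expected frequency (1 − r)/2 = 0.800/2 = 0.4000.
That is 0.4000 = 40.0% of the progeny.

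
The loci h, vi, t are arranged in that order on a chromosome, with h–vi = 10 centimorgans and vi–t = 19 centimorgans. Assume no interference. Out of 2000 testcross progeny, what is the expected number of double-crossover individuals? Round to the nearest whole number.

Map distances give recombination frequencies of 0.100 and 0.190 for the two intervals.
With no interference, expected double-crossover frequency = 0.100 × 0.190 = 0.01900.
Expected number = 0.01900 × 2000 = 38.00 ≈ 38.

38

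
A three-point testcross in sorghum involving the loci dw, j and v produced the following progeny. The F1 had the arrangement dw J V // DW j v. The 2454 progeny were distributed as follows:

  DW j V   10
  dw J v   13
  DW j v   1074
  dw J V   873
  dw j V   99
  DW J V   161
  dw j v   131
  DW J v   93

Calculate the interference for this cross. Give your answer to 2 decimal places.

The two rarest classes, dw J v and DW j V, are the double crossovers. Comparing them with the parentals, only the v allele has switched, so v is the middle locus and the order is dw – v – j.
dw–v: (292 + 23)/2454 = 0.1284; v–j: (192 + 23)/2454 = 0.0876.
Expected DCO frequency = 0.1284 × 0.0876 ≈ 0.01125; observed = 23/2454 ≈ 0.00937.
Coefficient of coincidence = 0.00937/0.01125 ≈ 0.83; interference = 1 − 0.83 = 0.17.

0.17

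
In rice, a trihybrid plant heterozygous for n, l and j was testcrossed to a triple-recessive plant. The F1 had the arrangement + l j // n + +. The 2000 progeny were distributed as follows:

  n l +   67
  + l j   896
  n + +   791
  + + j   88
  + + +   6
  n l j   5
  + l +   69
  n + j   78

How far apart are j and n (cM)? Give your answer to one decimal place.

7.9 cM

The two rarest classes, n l j and + + +, are the double crossovers. Comparing them with the parentals, only the n allele has switched, so n is the middle locus and the order is l – n – j.
Crossovers in the n–j interval produce the single-crossover classes + l + and n + j (69 + 78 = 147) plus the double crossovers (11).
RF(n–j) = (147 + 11) / 2000 = 158/2000 = 0.0790 → 7.9 cM.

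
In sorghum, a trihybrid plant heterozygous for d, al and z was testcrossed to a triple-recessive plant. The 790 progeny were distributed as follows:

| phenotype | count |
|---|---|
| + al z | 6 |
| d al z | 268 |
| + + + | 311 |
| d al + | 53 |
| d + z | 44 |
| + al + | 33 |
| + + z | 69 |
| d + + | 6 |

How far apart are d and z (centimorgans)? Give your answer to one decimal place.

17.0 centimorgans

The two most frequent reciprocal classes, + + + and d al z, are the parental types, so the F1 was + + + / d al z.
The two rarest classes, d + + and + al z, are the double crossovers. Comparing them with the parentals, only the d allele has switched, so d is the middle locus and the order is z – d – al.
Crossovers in the z–d interval produce the single-crossover classes + + z and d al + (69 + 53 = 122) plus the double crossovers (12).
RF(z–d) = (122 + 12) / 790 = 134/790 = 0.1696 → 17.0 centimorgans.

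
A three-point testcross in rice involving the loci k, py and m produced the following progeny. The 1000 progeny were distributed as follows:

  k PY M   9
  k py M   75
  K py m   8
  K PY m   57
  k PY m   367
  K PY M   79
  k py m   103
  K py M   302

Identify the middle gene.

The two most frequent reciprocal classes, k PY m and K py M, are the parental types, so the F1 was k PY m / K py M.
The two rarest classes, k PY M and K py m, are the double crossovers. Comparing them with the parentals, only the m allele has switched, so m is the middle locus and the order is py – m – k.

m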